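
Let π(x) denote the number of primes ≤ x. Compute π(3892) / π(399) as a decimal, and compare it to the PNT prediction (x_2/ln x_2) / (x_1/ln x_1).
π(3892)/π(399) = 539/78 ≈ 6.9103;  PNT prediction ≈ 7.0668.

π(399) = 78 and π(3892) = 539, so π(3892)/π(399) ≈ 6.9103. The PNT-predicted ratio is (3892/ln(3892)) / (399/ln(399)) ≈ 7.0668. The two agree to within a few percent, as expected.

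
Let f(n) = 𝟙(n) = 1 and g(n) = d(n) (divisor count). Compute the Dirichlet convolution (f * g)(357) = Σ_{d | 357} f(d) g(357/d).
(𝟙 * d)(357) = 27

Divisors of 357: [1, 3, 7, 17, 21, 51, 119, 357]. For each d | 357:
  d = 1: 𝟙(1) · d(357/1) = 1 · 8 = 8
  d = 3: 𝟙(3) · d(357/3) = 1 · 4 = 4
  d = 7: 𝟙(7) · d(357/7) = 1 · 4 = 4
  d = 17: 𝟙(17) · d(357/17) = 1 · 4 = 4
  d = 21: 𝟙(21) · d(357/21) = 1 · 2 = 2
  d = 51: 𝟙(51) · d(357/51) = 1 · 2 = 2
  d = 119: 𝟙(119) · d(357/119) = 1 · 2 = 2
  d = 357: 𝟙(357) · d(357/357) = 1 · 1 = 1
Summing: (𝟙 * d)(357) = 8 + 4 + 4 + 4 + 2 + 2 + 2 + 1 = 27.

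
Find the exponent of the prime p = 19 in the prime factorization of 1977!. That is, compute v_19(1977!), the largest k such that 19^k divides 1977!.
v_19(1977!) = 109

Legendre's formula: v_p(n!) = Σ_{k ≥ 1} ⌊n / p^k⌋. For p = 19, n = 1977, the terms are:
  ⌊1977/19^1⌋ = ⌊1977/19⌋ = 104
  ⌊1977/19^2⌋ = ⌊1977/361⌋ = 5
(the next term ⌊1977/19^3⌋ = 0, terminating the sum). Summing: v_19(1977!) = 104 + 5 = 109.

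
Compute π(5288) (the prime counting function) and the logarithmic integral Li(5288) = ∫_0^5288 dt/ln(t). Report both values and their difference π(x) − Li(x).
π(5288) = 701;  Li(5288) ≈ 717.98;  π(x) − Li(x) ≈ -16.98.

Direct count of primes ≤ 5288 gives π(5288) = 701. Numerical evaluation of the logarithmic integral gives Li(5288) ≈ 717.98. The difference π(x) − Li(x) ≈ -16.98 is typically negative for small/moderate x (Li(x) overestimates), though Littlewood's theorem shows this sign changes infinitely often.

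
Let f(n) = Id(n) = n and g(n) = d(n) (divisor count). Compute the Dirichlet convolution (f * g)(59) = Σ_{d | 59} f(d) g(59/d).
(Id * d)(59) = 61

Divisors of 59: [1, 59]. For each d | 59:
  d = 1: Id(1) · d(59/1) = 1 · 2 = 2
  d = 59: Id(59) · d(59/59) = 59 · 1 = 59
Summing: (Id * d)(59) = 2 + 59 = 61.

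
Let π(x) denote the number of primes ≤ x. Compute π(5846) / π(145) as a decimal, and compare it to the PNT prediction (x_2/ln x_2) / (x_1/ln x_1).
π(5846)/π(145) = 767/34 ≈ 22.5588;  PNT prediction ≈ 23.1334.

π(145) = 34 and π(5846) = 767, so π(5846)/π(145) ≈ 22.5588. The PNT-predicted ratio is (5846/ln(5846)) / (145/ln(145)) ≈ 23.1334. The two agree to within a few percent, as expected.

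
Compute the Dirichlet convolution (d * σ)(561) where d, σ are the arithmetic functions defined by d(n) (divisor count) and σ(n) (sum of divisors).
(d * σ)(561) = 1680

Divisors of 561: [1, 3, 11, 17, 33, 51, 187, 561]. For each d | 561:
  d = 1: d(1) · σ(561/1) = 1 · 864 = 864
  d = 3: d(3) · σ(561/3) = 2 · 216 = 432
  d = 11: d(11) · σ(561/11) = 2 · 72 = 144
  d = 17: d(17) · σ(561/17) = 2 · 48 = 96
  d = 33: d(33) · σ(561/33) = 4 · 18 = 72
  d = 51: d(51) · σ(561/51) = 4 · 12 = 48
  d = 187: d(187) · σ(561/187) = 4 · 4 = 16
  d = 561: d(561) · σ(561/561) = 8 · 1 = 8
Summing: (d * σ)(561) = 864 + 432 + 144 + 96 + 72 + 48 + 16 + 8 = 1680.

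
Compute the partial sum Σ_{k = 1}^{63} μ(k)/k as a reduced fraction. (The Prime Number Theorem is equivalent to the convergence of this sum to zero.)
Σ μ(k)/k = 1874648830674470878723/117288381359406970983270

Values of μ(k) for 1 ≤ k ≤ 63: μ(1) = 1, μ(2) = -1, μ(3) = -1, μ(5) = -1, μ(6) = 1, μ(7) = -1, μ(10) = 1, μ(11) = -1, μ(13) = -1, μ(14) = 1, μ(15) = 1, μ(17) = -1, μ(19) = -1, μ(21) = 1, μ(22) = 1, μ(23) = -1, μ(26) = 1, μ(29) = -1, μ(30) = -1, μ(31) = -1, μ(33) = 1, μ(34) = 1, μ(35) = 1, μ(37) = -1, μ(38) = 1, μ(39) = 1, μ(41) = -1, μ(42) = -1, μ(43) = -1, μ(46) = 1, μ(47) = -1, μ(51) = 1, μ(53) = -1, μ(55) = 1, μ(57) = 1, μ(58) = 1, μ(59) = -1, μ(61) = -1, μ(62) = 1, with μ = 0 on non-squarefree integers. Summing μ(k)/k for k where μ(k) ≠ 0 gives 1874648830674470878723/117288381359406970983270 ≈ 0.0160. (PNT ⟺ this sum → 0 as n → ∞.)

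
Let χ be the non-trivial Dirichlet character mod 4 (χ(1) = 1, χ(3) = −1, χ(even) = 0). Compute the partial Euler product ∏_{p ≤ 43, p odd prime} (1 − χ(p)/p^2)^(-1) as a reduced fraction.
∏ = 11477831542914938630143/12524769798782976000000

The odd primes p ≤ 43 are [3, 5, 7, 11, 13, 17, 19, 23, 29, 31, 37, 41, 43]. For each, χ(p) = 1 if p ≡ 1 mod 4, χ(p) = −1 if p ≡ 3 mod 4. Taking (1 − χ(p)/p^2)^(-1) = p^2/(p^2 − χ(p)): (1 − (-1)/3^2)^(-1) · (1 − (1)/5^2)^(-1) · (1 − (-1)/7^2)^(-1) · (1 − (-1)/11^2)^(-1) · (1 − (1)/13^2)^(-1) · (1 − (1)/17^2)^(-1) · (1 − (-1)/19^2)^(-1) · (1 − (-1)/23^2)^(-1) · (1 − (1)/29^2)^(-1) · (1 − (-1)/31^2)^(-1) · (1 − (1)/37^2)^(-1) · (1 − (1)/41^2)^(-1) · (1 − (-1)/43^2)^(-1) = 11477831542914938630143/12524769798782976000000.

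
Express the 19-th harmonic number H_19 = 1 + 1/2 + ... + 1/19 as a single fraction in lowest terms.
H_19 = 275295799/77597520

Direct summation: H_19 = 1 + 1/2 + ... + 1/19. The least common denominator is lcm(1, ..., 19) = 232792560; over this denominator the numerator is 232792560 + 116396280 + 77597520 + 58198140 + 46558512 + 38798760 + 33256080 + 29099070 + 25865840 + 23279256 + 21162960 + 19399380 + 17907120 + 16628040 + 15519504 + 14549535 + 13693680 + 12932920 + 12252240 = 825887397, so H_19 = 825887397/232792560; reducing by gcd(825887397, 232792560) = 3 gives 275295799/77597520 ≈ 3.54774. (The PNT-adjacent estimate ln(19) + γ ≈ 3.52165 matches within O(1/n).)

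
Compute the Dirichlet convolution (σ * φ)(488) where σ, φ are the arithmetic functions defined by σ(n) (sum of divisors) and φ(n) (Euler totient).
(σ * φ)(488) = 3904

Divisors of 488: [1, 2, 4, 8, 61, 122, 244, 488]. For each d | 488:
  d = 1: σ(1) · φ(488/1) = 1 · 240 = 240
  d = 2: σ(2) · φ(488/2) = 3 · 120 = 360
  d = 4: σ(4) · φ(488/4) = 7 · 60 = 420
  d = 8: σ(8) · φ(488/8) = 15 · 60 = 900
  d = 61: σ(61) · φ(488/61) = 62 · 4 = 248
  d = 122: σ(122) · φ(488/122) = 186 · 2 = 372
  d = 244: σ(244) · φ(488/244) = 434 · 1 = 434
  d = 488: σ(488) · φ(488/488) = 930 · 1 = 930
Summing: (σ * φ)(488) = 240 + 360 + 420 + 900 + 248 + 372 + 434 + 930 = 3904.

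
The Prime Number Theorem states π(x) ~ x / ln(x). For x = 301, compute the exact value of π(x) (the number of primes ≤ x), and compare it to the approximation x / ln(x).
π(301) = 62;  x/ln(x) ≈ 52.74;  relative error ≈ 14.93%.

Directly count primes up to 301: π(301) = 62. The PNT approximation gives 301/ln(301) ≈ 301/5.70711 ≈ 52.74. Relative error (π(x) − x/ln(x)) / π(x) ≈ 14.93%; the approximation is known to undercount slightly (Li(x) is a better estimate).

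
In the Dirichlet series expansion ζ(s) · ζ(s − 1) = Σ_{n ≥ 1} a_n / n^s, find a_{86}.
σ(86) = 132

In the product (Σ m^0/m^s)(Σ k / k^s) = Σ (Σ_{d | n} d) / n^s, the coefficient of 1/n^s is σ(n) = Σ_{d | n} d. For n = 86, divisors are [1, 2, 43, 86]; summing: σ(86) = 132.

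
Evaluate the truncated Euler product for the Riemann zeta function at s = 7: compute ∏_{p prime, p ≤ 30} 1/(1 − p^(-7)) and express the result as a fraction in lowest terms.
∏ = 20189988207350348919037978304364860886791127062160383015625/20022812195570168466484427140768180765465562977446282025216

The primes p ≤ 30 are [2, 3, 5, 7, 11, 13, 17, 19, 23, 29]. For each prime, (1 − 1/p^7)^(-1) = p^7 / (p^7 − 1). The product is (1 − 1/2^7)^(-1), (1 − 1/3^7)^(-1), (1 − 1/5^7)^(-1), (1 − 1/7^7)^(-1), (1 − 1/11^7)^(-1), (1 − 1/13^7)^(-1), (1 − 1/17^7)^(-1), (1 − 1/19^7)^(-1), (1 − 1/23^7)^(-1), (1 − 1/29^7)^(-1) = ∏ p^7 / (p^7 − 1) = 20189988207350348919037978304364860886791127062160383015625/20022812195570168466484427140768180765465562977446282025216.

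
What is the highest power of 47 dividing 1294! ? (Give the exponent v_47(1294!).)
v_47(1294!) = 27

Legendre's formula: v_p(n!) = Σ_{k ≥ 1} ⌊n / p^k⌋. For p = 47, n = 1294, the terms are:
  ⌊1294/47^1⌋ = ⌊1294/47⌋ = 27
(the next term ⌊1294/47^2⌋ = 0, terminating the sum). Summing: v_47(1294!) = 27 = 27.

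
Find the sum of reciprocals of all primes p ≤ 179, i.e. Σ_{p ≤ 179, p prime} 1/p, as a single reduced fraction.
Σ 1/p = 57342808417705079663327936281722405984299104369358607649920332497341973/29819592777931214269172453467810429868925511217482600306406141434158090

π(179) = 41, so the primes ≤ 179 are [2, 3, 5, 7, 11, 13, 17, 19, 23, 29, 31, 37, 41, 43, 47, 53, 59, 61, 67, 71, 73, 79, 83, 89, 97, 101, 103, 107, 109, 113, 127, 131, 137, 139, 149, 151, 157, 163, 167, 173, 179]. Summing 1/p over these primes: 57342808417705079663327936281722405984299104369358607649920332497341973/29819592777931214269172453467810429868925511217482600306406141434158090 ≈ 1.9230. Mertens estimate ln ln(179) + 0.2615 ≈ 1.9077.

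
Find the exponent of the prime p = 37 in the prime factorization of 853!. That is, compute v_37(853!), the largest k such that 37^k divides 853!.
v_37(853!) = 23

Legendre's formula: v_p(n!) = Σ_{k ≥ 1} ⌊n / p^k⌋. For p = 37, n = 853, the terms are:
  ⌊853/37^1⌋ = ⌊853/37⌋ = 23
(the next term ⌊853/37^2⌋ = 0, terminating the sum). Summing: v_37(853!) = 23 = 23.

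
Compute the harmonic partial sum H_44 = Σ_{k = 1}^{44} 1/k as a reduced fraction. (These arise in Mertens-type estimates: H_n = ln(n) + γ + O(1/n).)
H_44 = 5884182435213075787/1345655451257488800

Direct summation: H_44 = 1 + 1/2 + ... + 1/44. The least common denominator is lcm(1, ..., 44) = 9419588158802421600; over this denominator the numerator is 9419588158802421600 + 4709794079401210800 + 3139862719600807200 + 2354897039700605400 + 1883917631760484320 + 1569931359800403600 + 1345655451257488800 + 1177448519850302700 + 1046620906533602400 + 941958815880242160 + 856326196254765600 + 784965679900201800 + 724583704523263200 + 672827725628744400 + 627972543920161440 + 588724259925151350 + 554093421106024800 + 523310453266801200 + 495767797831706400 + 470979407940121080 + 448551817085829600 + 428163098127382800 + 409547311252279200 + 392482839950100900 + 376783526352096864 + 362291852261631600 + 348873635511200800 + 336413862814372200 + 324813384786290400 + 313986271960080720 + 303857682542013600 + 294362129962575675 + 285442065418255200 + 277046710553012400 + 269131090251497760 + 261655226633400600 + 254583463751416800 + 247883898915853200 + 241527901507754400 + 235489703970060540 + 229746052653717600 + 224275908542914800 + 219060189739591200 + 214081549063691400 = 41189277046491530509, so H_44 = 41189277046491530509/9419588158802421600; reducing by gcd(41189277046491530509, 9419588158802421600) = 7 gives 5884182435213075787/1345655451257488800 ≈ 4.37273. (The PNT-adjacent estimate ln(44) + γ ≈ 4.36141 matches within O(1/n).)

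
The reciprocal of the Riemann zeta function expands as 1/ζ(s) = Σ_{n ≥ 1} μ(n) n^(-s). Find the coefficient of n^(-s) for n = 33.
μ(33) = 1

Factor n = 33 = 3 · 11. μ(n) = 0 if any exponent ≥ 2 (not squarefree); otherwise μ(n) = (−1)^{ω(n)} where ω(n) is the number of distinct prime factors. Applying: μ(33) = 1.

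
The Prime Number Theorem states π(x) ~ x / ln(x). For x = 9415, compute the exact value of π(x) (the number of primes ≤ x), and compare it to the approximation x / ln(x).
π(9415) = 1164;  x/ln(x) ≈ 1028.96;  relative error ≈ 11.60%.

Directly count primes up to 9415: π(9415) = 1164. The PNT approximation gives 9415/ln(9415) ≈ 9415/9.15006 ≈ 1028.96. Relative error (π(x) − x/ln(x)) / π(x) ≈ 11.60%; the approximation is known to undercount slightly (Li(x) is a better estimate).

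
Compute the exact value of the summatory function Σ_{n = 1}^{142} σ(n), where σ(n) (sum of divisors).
Σ_{n ≤ 142} σ(n) = 16615

Compute σ(n) for each 1 ≤ n ≤ 142: σ(1) = 1, σ(2) = 3, σ(3) = 4, σ(4) = 7, σ(5) = 6, σ(6) = 12, σ(7) = 8, σ(8) = 15, σ(9) = 13, σ(10) = 18, σ(11) = 12, σ(12) = 28, σ(13) = 14, σ(14) = 24, σ(15) = 24, σ(16) = 31, σ(17) = 18, σ(18) = 39, σ(19) = 20, σ(20) = 42, σ(21) = 32, σ(22) = 36, σ(23) = 24, σ(24) = 60, σ(25) = 31, σ(26) = 42, σ(27) = 40, σ(28) = 56, σ(29) = 30, σ(30) = 72, σ(31) = 32, σ(32) = 63, σ(33) = 48, σ(34) = 54, σ(35) = 48, σ(36) = 91, σ(37) = 38, σ(38) = 60, σ(39) = 56, σ(40) = 90, σ(41) = 42, σ(42) = 96, σ(43) = 44, σ(44) = 84, σ(45) = 78, σ(46) = 72, σ(47) = 48, σ(48) = 124, σ(49) = 57, σ(50) = 93, σ(51) = 72, σ(52) = 98, σ(53) = 54, σ(54) = 120, σ(55) = 72, σ(56) = 120, σ(57) = 80, σ(58) = 90, σ(59) = 60, σ(60) = 168, σ(61) = 62, σ(62) = 96, σ(63) = 104, σ(64) = 127, σ(65) = 84, σ(66) = 144, σ(67) = 68, σ(68) = 126, σ(69) = 96, σ(70) = 144, σ(71) = 72, σ(72) = 195, σ(73) = 74, σ(74) = 114, σ(75) = 124, σ(76) = 140, σ(77) = 96, σ(78) = 168, σ(79) = 80, σ(80) = 186, σ(81) = 121, σ(82) = 126, σ(83) = 84, σ(84) = 224, σ(85) = 108, σ(86) = 132, σ(87) = 120, σ(88) = 180, σ(89) = 90, σ(90) = 234, σ(91) = 112, σ(92) = 168, σ(93) = 128, σ(94) = 144, σ(95) = 120, σ(96) = 252, σ(97) = 98, σ(98) = 171, σ(99) = 156, σ(100) = 217, σ(101) = 102, σ(102) = 216, σ(103) = 104, σ(104) = 210, σ(105) = 192, σ(106) = 162, σ(107) = 108, σ(108) = 280, σ(109) = 110, σ(110) = 216, σ(111) = 152, σ(112) = 248, σ(113) = 114, σ(114) = 240, σ(115) = 144, σ(116) = 210, σ(117) = 182, σ(118) = 180, σ(119) = 144, σ(120) = 360, σ(121) = 133, σ(122) = 186, σ(123) = 168, σ(124) = 224, σ(125) = 156, σ(126) = 312, σ(127) = 128, σ(128) = 255, σ(129) = 176, σ(130) = 252, σ(131) = 132, σ(132) = 336, σ(133) = 160, σ(134) = 204, σ(135) = 240, σ(136) = 270, σ(137) = 138, σ(138) = 288, σ(139) = 140, σ(140) = 336, σ(141) = 192, σ(142) = 216. Summing all 142 values: 16615. (Average order: Σ_{n ≤ x} σ(n) ~ (π²/12) x². For x = 142, (π²/12)·142² ≈ 16584.23.)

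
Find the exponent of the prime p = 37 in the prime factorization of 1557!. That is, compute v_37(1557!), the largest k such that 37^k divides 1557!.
v_37(1557!) = 43

Legendre's formula: v_p(n!) = Σ_{k ≥ 1} ⌊n / p^k⌋. For p = 37, n = 1557, the terms are:
  ⌊1557/37^1⌋ = ⌊1557/37⌋ = 42
  ⌊1557/37^2⌋ = ⌊1557/1369⌋ = 1
(the next term ⌊1557/37^3⌋ = 0, terminating the sum). Summing: v_37(1557!) = 42 + 1 = 43.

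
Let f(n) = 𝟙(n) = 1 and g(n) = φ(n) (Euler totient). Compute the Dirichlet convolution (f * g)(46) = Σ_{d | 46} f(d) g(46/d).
(𝟙 * φ)(46) = 46

Divisors of 46: [1, 2, 23, 46]. For each d | 46:
  d = 1: 𝟙(1) · φ(46/1) = 1 · 22 = 22
  d = 2: 𝟙(2) · φ(46/2) = 1 · 22 = 22
  d = 23: 𝟙(23) · φ(46/23) = 1 · 1 = 1
  d = 46: 𝟙(46) · φ(46/46) = 1 · 1 = 1
Summing: (𝟙 * φ)(46) = 22 + 22 + 1 + 1 = 46.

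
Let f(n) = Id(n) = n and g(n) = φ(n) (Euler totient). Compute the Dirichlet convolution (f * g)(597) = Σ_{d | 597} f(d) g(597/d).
(Id * φ)(597) = 1985

Divisors of 597: [1, 3, 199, 597]. For each d | 597:
  d = 1: Id(1) · φ(597/1) = 1 · 396 = 396
  d = 3: Id(3) · φ(597/3) = 3 · 198 = 594
  d = 199: Id(199) · φ(597/199) = 199 · 2 = 398
  d = 597: Id(597) · φ(597/597) = 597 · 1 = 597
Summing: (Id * φ)(597) = 396 + 594 + 398 + 597 = 1985.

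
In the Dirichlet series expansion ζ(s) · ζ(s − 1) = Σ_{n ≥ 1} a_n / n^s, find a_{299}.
σ(299) = 336

In the product (Σ m^0/m^s)(Σ k / k^s) = Σ (Σ_{d | n} d) / n^s, the coefficient of 1/n^s is σ(n) = Σ_{d | n} d. For n = 299, divisors are [1, 13, 23, 299]; summing: σ(299) = 336.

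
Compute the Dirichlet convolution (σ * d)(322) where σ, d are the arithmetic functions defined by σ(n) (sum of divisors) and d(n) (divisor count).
(σ * d)(322) = 1300

Divisors of 322: [1, 2, 7, 14, 23, 46, 161, 322]. For each d | 322:
  d = 1: σ(1) · d(322/1) = 1 · 8 = 8
  d = 2: σ(2) · d(322/2) = 3 · 4 = 12
  d = 7: σ(7) · d(322/7) = 8 · 4 = 32
  d = 14: σ(14) · d(322/14) = 24 · 2 = 48
  d = 23: σ(23) · d(322/23) = 24 · 4 = 96
  d = 46: σ(46) · d(322/46) = 72 · 2 = 144
  d = 161: σ(161) · d(322/161) = 192 · 2 = 384
  d = 322: σ(322) · d(322/322) = 576 · 1 = 576
Summing: (σ * d)(322) = 8 + 12 + 32 + 48 + 96 + 144 + 384 + 576 = 1300.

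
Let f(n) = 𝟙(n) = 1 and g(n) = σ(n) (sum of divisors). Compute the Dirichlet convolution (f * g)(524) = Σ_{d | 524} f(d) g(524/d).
(𝟙 * σ)(524) = 1463

Divisors of 524: [1, 2, 4, 131, 262, 524]. For each d | 524:
  d = 1: 𝟙(1) · σ(524/1) = 1 · 924 = 924
  d = 2: 𝟙(2) · σ(524/2) = 1 · 396 = 396
  d = 4: 𝟙(4) · σ(524/4) = 1 · 132 = 132
  d = 131: 𝟙(131) · σ(524/131) = 1 · 7 = 7
  d = 262: 𝟙(262) · σ(524/262) = 1 · 3 = 3
  d = 524: 𝟙(524) · σ(524/524) = 1 · 1 = 1
Summing: (𝟙 * σ)(524) = 924 + 396 + 132 + 7 + 3 + 1 = 1463.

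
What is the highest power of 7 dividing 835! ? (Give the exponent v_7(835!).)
v_7(835!) = 138

Legendre's formula: v_p(n!) = Σ_{k ≥ 1} ⌊n / p^k⌋. For p = 7, n = 835, the terms are:
  ⌊835/7^1⌋ = ⌊835/7⌋ = 119
  ⌊835/7^2⌋ = ⌊835/49⌋ = 17
  ⌊835/7^3⌋ = ⌊835/343⌋ = 2
(the next term ⌊835/7^4⌋ = 0, terminating the sum). Summing: v_7(835!) = 119 + 17 + 2 = 138.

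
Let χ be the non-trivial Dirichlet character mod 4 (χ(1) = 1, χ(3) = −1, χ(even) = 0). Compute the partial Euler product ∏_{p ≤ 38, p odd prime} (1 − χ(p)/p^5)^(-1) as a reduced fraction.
∏ = 36434162976122653852428171915209665920933190877591375/36574689167094305070442169349729960875390257302863872

The odd primes p ≤ 38 are [3, 5, 7, 11, 13, 17, 19, 23, 29, 31, 37]. For each, χ(p) = 1 if p ≡ 1 mod 4, χ(p) = −1 if p ≡ 3 mod 4. Taking (1 − χ(p)/p^5)^(-1) = p^5/(p^5 − χ(p)): (1 − (-1)/3^5)^(-1) · (1 − (1)/5^5)^(-1) · (1 − (-1)/7^5)^(-1) · (1 − (-1)/11^5)^(-1) · (1 − (1)/13^5)^(-1) · (1 − (1)/17^5)^(-1) · (1 − (-1)/19^5)^(-1) · (1 − (-1)/23^5)^(-1) · (1 − (1)/29^5)^(-1) · (1 − (-1)/31^5)^(-1) · (1 − (1)/37^5)^(-1) = 36434162976122653852428171915209665920933190877591375/36574689167094305070442169349729960875390257302863872.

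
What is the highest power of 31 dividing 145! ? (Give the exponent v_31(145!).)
v_31(145!) = 4

Legendre's formula: v_p(n!) = Σ_{k ≥ 1} ⌊n / p^k⌋. For p = 31, n = 145, the terms are:
  ⌊145/31^1⌋ = ⌊145/31⌋ = 4
(the next term ⌊145/31^2⌋ = 0, terminating the sum). Summing: v_31(145!) = 4 = 4.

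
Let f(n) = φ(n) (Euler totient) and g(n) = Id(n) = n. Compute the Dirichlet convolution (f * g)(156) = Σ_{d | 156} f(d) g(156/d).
(φ * Id)(156) = 1000

Divisors of 156: [1, 2, 3, 4, 6, 12, 13, 26, 39, 52, 78, 156]. For each d | 156:
  d = 1: φ(1) · Id(156/1) = 1 · 156 = 156
  d = 2: φ(2) · Id(156/2) = 1 · 78 = 78
  d = 3: φ(3) · Id(156/3) = 2 · 52 = 104
  d = 4: φ(4) · Id(156/4) = 2 · 39 = 78
  d = 6: φ(6) · Id(156/6) = 2 · 26 = 52
  d = 12: φ(12) · Id(156/12) = 4 · 13 = 52
  d = 13: φ(13) · Id(156/13) = 12 · 12 = 144
  d = 26: φ(26) · Id(156/26) = 12 · 6 = 72
  d = 39: φ(39) · Id(156/39) = 24 · 4 = 96
  d = 52: φ(52) · Id(156/52) = 24 · 3 = 72
  d = 78: φ(78) · Id(156/78) = 24 · 2 = 48
  d = 156: φ(156) · Id(156/156) = 48 · 1 = 48
Summing: (φ * Id)(156) = 156 + 78 + 104 + 78 + 52 + 52 + 144 + 72 + 96 + 72 + 48 + 48 = 1000.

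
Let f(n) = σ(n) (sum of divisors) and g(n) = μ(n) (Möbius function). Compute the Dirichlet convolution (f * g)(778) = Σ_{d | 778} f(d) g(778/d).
(σ * μ)(778) = 778

Divisors of 778: [1, 2, 389, 778]. For each d | 778:
  d = 1: σ(1) · μ(778/1) = 1 · 1 = 1
  d = 2: σ(2) · μ(778/2) = 3 · -1 = -3
  d = 389: σ(389) · μ(778/389) = 390 · -1 = -390
  d = 778: σ(778) · μ(778/778) = 1170 · 1 = 1170
Summing: (σ * μ)(778) = 1 + -3 + -390 + 1170 = 778.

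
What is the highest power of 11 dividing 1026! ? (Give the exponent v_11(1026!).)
v_11(1026!) = 101

Legendre's formula: v_p(n!) = Σ_{k ≥ 1} ⌊n / p^k⌋. For p = 11, n = 1026, the terms are:
  ⌊1026/11^1⌋ = ⌊1026/11⌋ = 93
  ⌊1026/11^2⌋ = ⌊1026/121⌋ = 8
(the next term ⌊1026/11^3⌋ = 0, terminating the sum). Summing: v_11(1026!) = 93 + 8 = 101.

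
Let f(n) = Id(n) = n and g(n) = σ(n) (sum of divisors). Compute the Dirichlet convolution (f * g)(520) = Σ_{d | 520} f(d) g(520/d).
(Id * σ)(520) = 14553

Divisors of 520: [1, 2, 4, 5, 8, 10, 13, 20, 26, 40, 52, 65, 104, 130, 260, 520]. For each d | 520:
  d = 1: Id(1) · σ(520/1) = 1 · 1260 = 1260
  d = 2: Id(2) · σ(520/2) = 2 · 588 = 1176
  d = 4: Id(4) · σ(520/4) = 4 · 252 = 1008
  d = 5: Id(5) · σ(520/5) = 5 · 210 = 1050
  d = 8: Id(8) · σ(520/8) = 8 · 84 = 672
  d = 10: Id(10) · σ(520/10) = 10 · 98 = 980
  d = 13: Id(13) · σ(520/13) = 13 · 90 = 1170
  d = 20: Id(20) · σ(520/20) = 20 · 42 = 840
  d = 26: Id(26) · σ(520/26) = 26 · 42 = 1092
  d = 40: Id(40) · σ(520/40) = 40 · 14 = 560
  d = 52: Id(52) · σ(520/52) = 52 · 18 = 936
  d = 65: Id(65) · σ(520/65) = 65 · 15 = 975
  d = 104: Id(104) · σ(520/104) = 104 · 6 = 624
  d = 130: Id(130) · σ(520/130) = 130 · 7 = 910
  d = 260: Id(260) · σ(520/260) = 260 · 3 = 780
  d = 520: Id(520) · σ(520/520) = 520 · 1 = 520
Summing: (Id * σ)(520) = 1260 + 1176 + 1008 + 1050 + 672 + 980 + 1170 + 840 + 1092 + 560 + 936 + 975 + 624 + 910 + 780 + 520 = 14553.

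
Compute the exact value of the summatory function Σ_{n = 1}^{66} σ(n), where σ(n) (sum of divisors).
Σ_{n ≤ 66} σ(n) = 3631

Compute σ(n) for each 1 ≤ n ≤ 66: σ(1) = 1, σ(2) = 3, σ(3) = 4, σ(4) = 7, σ(5) = 6, σ(6) = 12, σ(7) = 8, σ(8) = 15, σ(9) = 13, σ(10) = 18, σ(11) = 12, σ(12) = 28, σ(13) = 14, σ(14) = 24, σ(15) = 24, σ(16) = 31, σ(17) = 18, σ(18) = 39, σ(19) = 20, σ(20) = 42, σ(21) = 32, σ(22) = 36, σ(23) = 24, σ(24) = 60, σ(25) = 31, σ(26) = 42, σ(27) = 40, σ(28) = 56, σ(29) = 30, σ(30) = 72, σ(31) = 32, σ(32) = 63, σ(33) = 48, σ(34) = 54, σ(35) = 48, σ(36) = 91, σ(37) = 38, σ(38) = 60, σ(39) = 56, σ(40) = 90, σ(41) = 42, σ(42) = 96, σ(43) = 44, σ(44) = 84, σ(45) = 78, σ(46) = 72, σ(47) = 48, σ(48) = 124, σ(49) = 57, σ(50) = 93, σ(51) = 72, σ(52) = 98, σ(53) = 54, σ(54) = 120, σ(55) = 72, σ(56) = 120, σ(57) = 80, σ(58) = 90, σ(59) = 60, σ(60) = 168, σ(61) = 62, σ(62) = 96, σ(63) = 104, σ(64) = 127, σ(65) = 84, σ(66) = 144. Summing all 66 values: 3631. (Average order: Σ_{n ≤ x} σ(n) ~ (π²/12) x². For x = 66, (π²/12)·66² ≈ 3582.67.)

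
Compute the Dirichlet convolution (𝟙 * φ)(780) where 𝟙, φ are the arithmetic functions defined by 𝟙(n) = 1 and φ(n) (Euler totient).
(𝟙 * φ)(780) = 780

Divisors of 780: [1, 2, 3, 4, 5, 6, 10, 12, 13, 15, 20, 26, 30, 39, 52, 60, 65, 78, 130, 156, 195, 260, 390, 780]. For each d | 780:
  d = 1: 𝟙(1) · φ(780/1) = 1 · 192 = 192
  d = 2: 𝟙(2) · φ(780/2) = 1 · 96 = 96
  d = 3: 𝟙(3) · φ(780/3) = 1 · 96 = 96
  d = 4: 𝟙(4) · φ(780/4) = 1 · 96 = 96
  d = 5: 𝟙(5) · φ(780/5) = 1 · 48 = 48
  d = 6: 𝟙(6) · φ(780/6) = 1 · 48 = 48
  d = 10: 𝟙(10) · φ(780/10) = 1 · 24 = 24
  d = 12: 𝟙(12) · φ(780/12) = 1 · 48 = 48
  d = 13: 𝟙(13) · φ(780/13) = 1 · 16 = 16
  d = 15: 𝟙(15) · φ(780/15) = 1 · 24 = 24
  d = 20: 𝟙(20) · φ(780/20) = 1 · 24 = 24
  d = 26: 𝟙(26) · φ(780/26) = 1 · 8 = 8
  d = 30: 𝟙(30) · φ(780/30) = 1 · 12 = 12
  d = 39: 𝟙(39) · φ(780/39) = 1 · 8 = 8
  d = 52: 𝟙(52) · φ(780/52) = 1 · 8 = 8
  d = 60: 𝟙(60) · φ(780/60) = 1 · 12 = 12
  d = 65: 𝟙(65) · φ(780/65) = 1 · 4 = 4
  d = 78: 𝟙(78) · φ(780/78) = 1 · 4 = 4
  d = 130: 𝟙(130) · φ(780/130) = 1 · 2 = 2
  d = 156: 𝟙(156) · φ(780/156) = 1 · 4 = 4
  d = 195: 𝟙(195) · φ(780/195) = 1 · 2 = 2
  d = 260: 𝟙(260) · φ(780/260) = 1 · 2 = 2
  d = 390: 𝟙(390) · φ(780/390) = 1 · 1 = 1
  d = 780: 𝟙(780) · φ(780/780) = 1 · 1 = 1
Summing: (𝟙 * φ)(780) = 192 + 96 + 96 + 96 + 48 + 48 + 24 + 48 + 16 + 24 + 24 + 8 + 12 + 8 + 8 + 12 + 4 + 4 + 2 + 4 + 2 + 2 + 1 + 1 = 780.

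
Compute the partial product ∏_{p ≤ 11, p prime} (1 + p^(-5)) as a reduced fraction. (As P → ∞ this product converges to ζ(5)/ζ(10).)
∏ = 651742119928/629159540625

The primes p ≤ 11 are [2, 3, 5, 7, 11]. For each, (1 + 1/p^5) = (p^5 + 1)/p^5. Multiplying these fractions over p ∈ [2, 3, 5, 7, 11] gives 651742119928/629159540625. (In the limit P → ∞ this tends to ζ(5)/ζ(10).)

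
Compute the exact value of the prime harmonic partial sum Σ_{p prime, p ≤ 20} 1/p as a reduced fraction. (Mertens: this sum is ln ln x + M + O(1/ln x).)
Σ 1/p = 14117683/9699690

π(20) = 8, so the primes ≤ 20 are [2, 3, 5, 7, 11, 13, 17, 19]. Summing 1/p over these primes: 14117683/9699690 ≈ 1.4555. Mertens estimate ln ln(20) + 0.2615 ≈ 1.3587.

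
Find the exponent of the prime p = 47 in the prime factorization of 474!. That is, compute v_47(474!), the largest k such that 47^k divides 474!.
v_47(474!) = 10

Legendre's formula: v_p(n!) = Σ_{k ≥ 1} ⌊n / p^k⌋. For p = 47, n = 474, the terms are:
  ⌊474/47^1⌋ = ⌊474/47⌋ = 10
(the next term ⌊474/47^2⌋ = 0, terminating the sum). Summing: v_47(474!) = 10 = 10.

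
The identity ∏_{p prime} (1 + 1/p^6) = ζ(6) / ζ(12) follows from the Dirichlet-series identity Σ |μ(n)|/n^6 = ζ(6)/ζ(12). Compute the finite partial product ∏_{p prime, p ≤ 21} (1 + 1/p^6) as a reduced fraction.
∏ = 10322827120806625262196014218/10149346788166965945179821977

The primes p ≤ 21 are [2, 3, 5, 7, 11, 13, 17, 19]. For each, (1 + 1/p^6) = (p^6 + 1)/p^6. Multiplying these fractions over p ∈ [2, 3, 5, 7, 11, 13, 17, 19] gives 10322827120806625262196014218/10149346788166965945179821977. (In the limit P → ∞ this tends to ζ(6)/ζ(12).)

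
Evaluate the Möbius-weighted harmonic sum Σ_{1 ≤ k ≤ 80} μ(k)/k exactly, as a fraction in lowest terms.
Σ μ(k)/k = -5419230422019661121772083237/214509651156044860526605636942

Values of μ(k) for 1 ≤ k ≤ 80: μ(1) = 1, μ(2) = -1, μ(3) = -1, μ(5) = -1, μ(6) = 1, μ(7) = -1, μ(10) = 1, μ(11) = -1, μ(13) = -1, μ(14) = 1, μ(15) = 1, μ(17) = -1, μ(19) = -1, μ(21) = 1, μ(22) = 1, μ(23) = -1, μ(26) = 1, μ(29) = -1, μ(30) = -1, μ(31) = -1, μ(33) = 1, μ(34) = 1, μ(35) = 1, μ(37) = -1, μ(38) = 1, μ(39) = 1, μ(41) = -1, μ(42) = -1, μ(43) = -1, μ(46) = 1, μ(47) = -1, μ(51) = 1, μ(53) = -1, μ(55) = 1, μ(57) = 1, μ(58) = 1, μ(59) = -1, μ(61) = -1, μ(62) = 1, μ(65) = 1, μ(66) = -1, μ(67) = -1, μ(69) = 1, μ(70) = -1, μ(71) = -1, μ(73) = -1, μ(74) = 1, μ(77) = 1, μ(78) = -1, μ(79) = -1, with μ = 0 on non-squarefree integers. Summing μ(k)/k for k where μ(k) ≠ 0 gives -5419230422019661121772083237/214509651156044860526605636942 ≈ -0.0253. (PNT ⟺ this sum → 0 as n → ∞.)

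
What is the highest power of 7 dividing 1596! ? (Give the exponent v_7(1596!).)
v_7(1596!) = 264

Legendre's formula: v_p(n!) = Σ_{k ≥ 1} ⌊n / p^k⌋. For p = 7, n = 1596, the terms are:
  ⌊1596/7^1⌋ = ⌊1596/7⌋ = 228
  ⌊1596/7^2⌋ = ⌊1596/49⌋ = 32
  ⌊1596/7^3⌋ = ⌊1596/343⌋ = 4
(the next term ⌊1596/7^4⌋ = 0, terminating the sum). Summing: v_7(1596!) = 228 + 32 + 4 = 264.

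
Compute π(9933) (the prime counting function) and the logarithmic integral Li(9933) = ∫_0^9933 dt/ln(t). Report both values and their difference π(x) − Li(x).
π(9933) = 1225;  Li(9933) ≈ 1238.86;  π(x) − Li(x) ≈ -13.86.

Direct count of primes ≤ 9933 gives π(9933) = 1225. Numerical evaluation of the logarithmic integral gives Li(9933) ≈ 1238.86. The difference π(x) − Li(x) ≈ -13.86 is typically negative for small/moderate x (Li(x) overestimates), though Littlewood's theorem shows this sign changes infinitely often.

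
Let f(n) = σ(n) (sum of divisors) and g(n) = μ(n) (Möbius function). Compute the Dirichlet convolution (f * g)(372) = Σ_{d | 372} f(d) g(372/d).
(σ * μ)(372) = 372

Divisors of 372: [1, 2, 3, 4, 6, 12, 31, 62, 93, 124, 186, 372]. For each d | 372:
  d = 1: σ(1) · μ(372/1) = 1 · 0 = 0
  d = 2: σ(2) · μ(372/2) = 3 · -1 = -3
  d = 3: σ(3) · μ(372/3) = 4 · 0 = 0
  d = 4: σ(4) · μ(372/4) = 7 · 1 = 7
  d = 6: σ(6) · μ(372/6) = 12 · 1 = 12
  d = 12: σ(12) · μ(372/12) = 28 · -1 = -28
  d = 31: σ(31) · μ(372/31) = 32 · 0 = 0
  d = 62: σ(62) · μ(372/62) = 96 · 1 = 96
  d = 93: σ(93) · μ(372/93) = 128 · 0 = 0
  d = 124: σ(124) · μ(372/124) = 224 · -1 = -224
  d = 186: σ(186) · μ(372/186) = 384 · -1 = -384
  d = 372: σ(372) · μ(372/372) = 896 · 1 = 896
Summing: (σ * μ)(372) = 0 + -3 + 0 + 7 + 12 + -28 + 0 + 96 + 0 + -224 + -384 + 896 = 372.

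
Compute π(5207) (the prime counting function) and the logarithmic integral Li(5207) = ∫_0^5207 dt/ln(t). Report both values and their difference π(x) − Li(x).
π(5207) = 692;  Li(5207) ≈ 708.53;  π(x) − Li(x) ≈ -16.53.

Direct count of primes ≤ 5207 gives π(5207) = 692. Numerical evaluation of the logarithmic integral gives Li(5207) ≈ 708.53. The difference π(x) − Li(x) ≈ -16.53 is typically negative for small/moderate x (Li(x) overestimates), though Littlewood's theorem shows this sign changes infinitely often.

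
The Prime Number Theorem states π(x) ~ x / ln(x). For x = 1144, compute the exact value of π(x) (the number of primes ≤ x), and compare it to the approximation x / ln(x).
π(1144) = 189;  x/ln(x) ≈ 162.45;  relative error ≈ 14.05%.

Directly count primes up to 1144: π(1144) = 189. The PNT approximation gives 1144/ln(1144) ≈ 1144/7.04229 ≈ 162.45. Relative error (π(x) − x/ln(x)) / π(x) ≈ 14.05%; the approximation is known to undercount slightly (Li(x) is a better estimate).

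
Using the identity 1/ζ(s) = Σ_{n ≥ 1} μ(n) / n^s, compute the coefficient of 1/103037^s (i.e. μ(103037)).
μ(103037) = 1

Factor n = 103037 = 11 · 17 · 19 · 29. μ(n) = 0 if any exponent ≥ 2 (not squarefree); otherwise μ(n) = (−1)^{ω(n)} where ω(n) is the number of distinct prime factors. Applying: μ(103037) = 1.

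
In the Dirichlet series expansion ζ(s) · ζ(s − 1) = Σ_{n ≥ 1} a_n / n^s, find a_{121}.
σ(121) = 133

In the product (Σ m^0/m^s)(Σ k / k^s) = Σ (Σ_{d | n} d) / n^s, the coefficient of 1/n^s is σ(n) = Σ_{d | n} d. For n = 121, divisors are [1, 11, 121]; summing: σ(121) = 133.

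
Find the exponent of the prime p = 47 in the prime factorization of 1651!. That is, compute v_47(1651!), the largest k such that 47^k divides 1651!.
v_47(1651!) = 35

Legendre's formula: v_p(n!) = Σ_{k ≥ 1} ⌊n / p^k⌋. For p = 47, n = 1651, the terms are:
  ⌊1651/47^1⌋ = ⌊1651/47⌋ = 35
(the next term ⌊1651/47^2⌋ = 0, terminating the sum). Summing: v_47(1651!) = 35 = 35.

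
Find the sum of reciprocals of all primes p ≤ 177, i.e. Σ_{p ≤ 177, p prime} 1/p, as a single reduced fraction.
Σ 1/p = 319420215161551700804173656907103406301944826032199624513259054823197/166589903787325219380851695350896256250980509594874862046961683989710

π(177) = 40, so the primes ≤ 177 are [2, 3, 5, 7, 11, 13, 17, 19, 23, 29, 31, 37, 41, 43, 47, 53, 59, 61, 67, 71, 73, 79, 83, 89, 97, 101, 103, 107, 109, 113, 127, 131, 137, 139, 149, 151, 157, 163, 167, 173]. Summing 1/p over these primes: 319420215161551700804173656907103406301944826032199624513259054823197/166589903787325219380851695350896256250980509594874862046961683989710 ≈ 1.9174. Mertens estimate ln ln(177) + 0.2615 ≈ 1.9056.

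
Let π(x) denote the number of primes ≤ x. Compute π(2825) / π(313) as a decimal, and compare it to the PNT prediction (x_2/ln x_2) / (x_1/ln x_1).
π(2825)/π(313) = 410/65 ≈ 6.3077;  PNT prediction ≈ 6.5267.

π(313) = 65 and π(2825) = 410, so π(2825)/π(313) ≈ 6.3077. The PNT-predicted ratio is (2825/ln(2825)) / (313/ln(313)) ≈ 6.5267. The two agree to within a few percent, as expected.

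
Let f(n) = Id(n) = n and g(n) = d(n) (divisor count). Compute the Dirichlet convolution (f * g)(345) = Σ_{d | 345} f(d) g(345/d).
(Id * d)(345) = 875

Divisors of 345: [1, 3, 5, 15, 23, 69, 115, 345]. For each d | 345:
  d = 1: Id(1) · d(345/1) = 1 · 8 = 8
  d = 3: Id(3) · d(345/3) = 3 · 4 = 12
  d = 5: Id(5) · d(345/5) = 5 · 4 = 20
  d = 15: Id(15) · d(345/15) = 15 · 2 = 30
  d = 23: Id(23) · d(345/23) = 23 · 4 = 92
  d = 69: Id(69) · d(345/69) = 69 · 2 = 138
  d = 115: Id(115) · d(345/115) = 115 · 2 = 230
  d = 345: Id(345) · d(345/345) = 345 · 1 = 345
Summing: (Id * d)(345) = 8 + 12 + 20 + 30 + 92 + 138 + 230 + 345 = 875.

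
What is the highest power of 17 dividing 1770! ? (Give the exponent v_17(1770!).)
v_17(1770!) = 110

Legendre's formula: v_p(n!) = Σ_{k ≥ 1} ⌊n / p^k⌋. For p = 17, n = 1770, the terms are:
  ⌊1770/17^1⌋ = ⌊1770/17⌋ = 104
  ⌊1770/17^2⌋ = ⌊1770/289⌋ = 6
(the next term ⌊1770/17^3⌋ = 0, terminating the sum). Summing: v_17(1770!) = 104 + 6 = 110.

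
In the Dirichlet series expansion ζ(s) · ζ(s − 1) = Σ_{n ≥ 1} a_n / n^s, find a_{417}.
σ(417) = 560

In the product (Σ m^0/m^s)(Σ k / k^s) = Σ (Σ_{d | n} d) / n^s, the coefficient of 1/n^s is σ(n) = Σ_{d | n} d. For n = 417, divisors are [1, 3, 139, 417]; summing: σ(417) = 560.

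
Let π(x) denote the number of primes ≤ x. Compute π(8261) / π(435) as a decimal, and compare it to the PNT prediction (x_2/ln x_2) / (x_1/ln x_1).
π(8261)/π(435) = 1035/84 ≈ 12.3214;  PNT prediction ≈ 12.7921.

π(435) = 84 and π(8261) = 1035, so π(8261)/π(435) ≈ 12.3214. The PNT-predicted ratio is (8261/ln(8261)) / (435/ln(435)) ≈ 12.7921. The two agree to within a few percent, as expected.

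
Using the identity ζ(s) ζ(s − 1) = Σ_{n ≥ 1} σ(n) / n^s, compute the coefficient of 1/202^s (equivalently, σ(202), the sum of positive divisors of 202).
σ(202) = 306

In the product (Σ m^0/m^s)(Σ k / k^s) = Σ (Σ_{d | n} d) / n^s, the coefficient of 1/n^s is σ(n) = Σ_{d | n} d. For n = 202, divisors are [1, 2, 101, 202]; summing: σ(202) = 306.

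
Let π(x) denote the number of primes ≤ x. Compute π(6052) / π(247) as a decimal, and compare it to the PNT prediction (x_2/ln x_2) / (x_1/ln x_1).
π(6052)/π(247) = 789/53 ≈ 14.8868;  PNT prediction ≈ 15.5017.

π(247) = 53 and π(6052) = 789, so π(6052)/π(247) ≈ 14.8868. The PNT-predicted ratio is (6052/ln(6052)) / (247/ln(247)) ≈ 15.5017. The two agree to within a few percent, as expected.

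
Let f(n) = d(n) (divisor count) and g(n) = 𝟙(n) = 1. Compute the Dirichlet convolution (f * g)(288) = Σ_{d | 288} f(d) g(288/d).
(d * 𝟙)(288) = 126

Divisors of 288: [1, 2, 3, 4, 6, 8, 9, 12, 16, 18, 24, 32, 36, 48, 72, 96, 144, 288]. For each d | 288:
  d = 1: d(1) · 𝟙(288/1) = 1 · 1 = 1
  d = 2: d(2) · 𝟙(288/2) = 2 · 1 = 2
  d = 3: d(3) · 𝟙(288/3) = 2 · 1 = 2
  d = 4: d(4) · 𝟙(288/4) = 3 · 1 = 3
  d = 6: d(6) · 𝟙(288/6) = 4 · 1 = 4
  d = 8: d(8) · 𝟙(288/8) = 4 · 1 = 4
  d = 9: d(9) · 𝟙(288/9) = 3 · 1 = 3
  d = 12: d(12) · 𝟙(288/12) = 6 · 1 = 6
  d = 16: d(16) · 𝟙(288/16) = 5 · 1 = 5
  d = 18: d(18) · 𝟙(288/18) = 6 · 1 = 6
  d = 24: d(24) · 𝟙(288/24) = 8 · 1 = 8
  d = 32: d(32) · 𝟙(288/32) = 6 · 1 = 6
  d = 36: d(36) · 𝟙(288/36) = 9 · 1 = 9
  d = 48: d(48) · 𝟙(288/48) = 10 · 1 = 10
  d = 72: d(72) · 𝟙(288/72) = 12 · 1 = 12
  d = 96: d(96) · 𝟙(288/96) = 12 · 1 = 12
  d = 144: d(144) · 𝟙(288/144) = 15 · 1 = 15
  d = 288: d(288) · 𝟙(288/288) = 18 · 1 = 18
Summing: (d * 𝟙)(288) = 1 + 2 + 2 + 3 + 4 + 4 + 3 + 6 + 5 + 6 + 8 + 6 + 9 + 10 + 12 + 12 + 15 + 18 = 126.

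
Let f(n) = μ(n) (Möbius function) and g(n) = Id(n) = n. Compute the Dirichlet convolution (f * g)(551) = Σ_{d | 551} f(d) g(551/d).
(μ * Id)(551) = 504

Divisors of 551: [1, 19, 29, 551]. For each d | 551:
  d = 1: μ(1) · Id(551/1) = 1 · 551 = 551
  d = 19: μ(19) · Id(551/19) = -1 · 29 = -29
  d = 29: μ(29) · Id(551/29) = -1 · 19 = -19
  d = 551: μ(551) · Id(551/551) = 1 · 1 = 1
Summing: (μ * Id)(551) = 551 + -29 + -19 + 1 = 504.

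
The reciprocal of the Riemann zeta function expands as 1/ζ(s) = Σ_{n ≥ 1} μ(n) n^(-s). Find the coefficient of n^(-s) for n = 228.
μ(228) = 0

Factor n = 228 = 2^2 · 3 · 19. μ(n) = 0 if any exponent ≥ 2 (not squarefree); otherwise μ(n) = (−1)^{ω(n)} where ω(n) is the number of distinct prime factors. Applying: μ(228) = 0.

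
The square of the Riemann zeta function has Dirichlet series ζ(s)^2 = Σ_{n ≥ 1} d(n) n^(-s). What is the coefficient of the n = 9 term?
d(9) = 3

ζ(s)^2 = (Σ 1/m^s)(Σ 1/k^s). The coefficient of 1/n^s in the product is the number of ordered pairs (m, k) with mk = n, which equals d(n). For n = 9, divisors are [1, 3, 9], so d(9) = 3.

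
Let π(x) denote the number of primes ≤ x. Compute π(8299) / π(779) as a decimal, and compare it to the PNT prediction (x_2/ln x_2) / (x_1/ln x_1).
π(8299)/π(779) = 1042/137 ≈ 7.6058;  PNT prediction ≈ 7.8603.

π(779) = 137 and π(8299) = 1042, so π(8299)/π(779) ≈ 7.6058. The PNT-predicted ratio is (8299/ln(8299)) / (779/ln(779)) ≈ 7.8603. The two agree to within a few percent, as expected.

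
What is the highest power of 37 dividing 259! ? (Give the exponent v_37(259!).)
v_37(259!) = 7

Legendre's formula: v_p(n!) = Σ_{k ≥ 1} ⌊n / p^k⌋. For p = 37, n = 259, the terms are:
  ⌊259/37^1⌋ = ⌊259/37⌋ = 7
(the next term ⌊259/37^2⌋ = 0, terminating the sum). Summing: v_37(259!) = 7 = 7.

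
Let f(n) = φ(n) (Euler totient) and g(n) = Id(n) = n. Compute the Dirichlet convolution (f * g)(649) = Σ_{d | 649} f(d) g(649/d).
(φ * Id)(649) = 2457

Divisors of 649: [1, 11, 59, 649]. For each d | 649:
  d = 1: φ(1) · Id(649/1) = 1 · 649 = 649
  d = 11: φ(11) · Id(649/11) = 10 · 59 = 590
  d = 59: φ(59) · Id(649/59) = 58 · 11 = 638
  d = 649: φ(649) · Id(649/649) = 580 · 1 = 580
Summing: (φ * Id)(649) = 649 + 590 + 638 + 580 = 2457.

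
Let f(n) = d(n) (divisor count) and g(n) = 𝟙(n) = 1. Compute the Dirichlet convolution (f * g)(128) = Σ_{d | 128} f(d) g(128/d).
(d * 𝟙)(128) = 36

Divisors of 128: [1, 2, 4, 8, 16, 32, 64, 128]. For each d | 128:
  d = 1: d(1) · 𝟙(128/1) = 1 · 1 = 1
  d = 2: d(2) · 𝟙(128/2) = 2 · 1 = 2
  d = 4: d(4) · 𝟙(128/4) = 3 · 1 = 3
  d = 8: d(8) · 𝟙(128/8) = 4 · 1 = 4
  d = 16: d(16) · 𝟙(128/16) = 5 · 1 = 5
  d = 32: d(32) · 𝟙(128/32) = 6 · 1 = 6
  d = 64: d(64) · 𝟙(128/64) = 7 · 1 = 7
  d = 128: d(128) · 𝟙(128/128) = 8 · 1 = 8
Summing: (d * 𝟙)(128) = 1 + 2 + 3 + 4 + 5 + 6 + 7 + 8 = 36.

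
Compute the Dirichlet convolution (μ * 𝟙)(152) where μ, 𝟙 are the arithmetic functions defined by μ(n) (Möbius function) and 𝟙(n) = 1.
(μ * 𝟙)(152) = 0

Divisors of 152: [1, 2, 4, 8, 19, 38, 76, 152]. For each d | 152:
  d = 1: μ(1) · 𝟙(152/1) = 1 · 1 = 1
  d = 2: μ(2) · 𝟙(152/2) = -1 · 1 = -1
  d = 4: μ(4) · 𝟙(152/4) = 0 · 1 = 0
  d = 8: μ(8) · 𝟙(152/8) = 0 · 1 = 0
  d = 19: μ(19) · 𝟙(152/19) = -1 · 1 = -1
  d = 38: μ(38) · 𝟙(152/38) = 1 · 1 = 1
  d = 76: μ(76) · 𝟙(152/76) = 0 · 1 = 0
  d = 152: μ(152) · 𝟙(152/152) = 0 · 1 = 0
Summing: (μ * 𝟙)(152) = 1 + -1 + 0 + 0 + -1 + 1 + 0 + 0 = 0.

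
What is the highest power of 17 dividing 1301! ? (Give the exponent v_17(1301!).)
v_17(1301!) = 80

Legendre's formula: v_p(n!) = Σ_{k ≥ 1} ⌊n / p^k⌋. For p = 17, n = 1301, the terms are:
  ⌊1301/17^1⌋ = ⌊1301/17⌋ = 76
  ⌊1301/17^2⌋ = ⌊1301/289⌋ = 4
(the next term ⌊1301/17^3⌋ = 0, terminating the sum). Summing: v_17(1301!) = 76 + 4 = 80.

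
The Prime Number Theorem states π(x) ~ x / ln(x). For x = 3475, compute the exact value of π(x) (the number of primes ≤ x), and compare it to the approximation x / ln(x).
π(3475) = 487;  x/ln(x) ≈ 426.21;  relative error ≈ 12.48%.

Directly count primes up to 3475: π(3475) = 487. The PNT approximation gives 3475/ln(3475) ≈ 3475/8.15335 ≈ 426.21. Relative error (π(x) − x/ln(x)) / π(x) ≈ 12.48%; the approximation is known to undercount slightly (Li(x) is a better estimate).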